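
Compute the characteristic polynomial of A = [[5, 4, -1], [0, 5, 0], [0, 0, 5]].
χ_A(x) = (x - 5)^3

xI - A = [[x - 5, -4, 1], [0, x - 5, 0], [0, 0, x - 5]].

Expanding det(xI - A) along the first row:
det(xI - A) = + (x - 5)·det([[x - 5, 0], [0, x - 5]]) - (-4)·det([[0, 0], [0, x - 5]]) + (1)·det([[0, x - 5], [0, 0]]).

Evaluating gives χ_A(x) = x^3 - 15x^2 + 75x - 125 = (x - 5)^3.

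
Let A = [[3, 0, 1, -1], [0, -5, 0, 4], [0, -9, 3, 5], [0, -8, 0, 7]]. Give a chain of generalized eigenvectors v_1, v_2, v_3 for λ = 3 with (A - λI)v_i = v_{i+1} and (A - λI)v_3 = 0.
We seek v_1 ∈ ker((A - 3I)^3) \ ker((A - 3I)^2), then set v_{i+1} = (A - 3I) v_i.

One such chain is v_1 = [[0, 1, 2, 2]]^T, v_2 = [[0, 0, 1, 0]]^T, v_3 = [[1, 0, 0, 0]]^T. Check: (A - 3I) v_3 = [[0, 0, 0, 0]]^T = 0.

v_1 = [[0, 1, 2, 2]]^T, v_2 = [[0, 0, 1, 0]]^T, v_3 = [[1, 0, 0, 0]]^T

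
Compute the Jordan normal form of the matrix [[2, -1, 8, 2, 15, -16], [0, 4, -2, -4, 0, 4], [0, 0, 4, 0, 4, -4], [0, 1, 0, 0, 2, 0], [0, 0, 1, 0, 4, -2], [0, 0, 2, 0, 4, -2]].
The characteristic polynomial is det(xI - A) = (x - 2)^6, so the eigenvalues are 2 (algebraic multiplicity 6).

For λ = 2: rank(A - 2I) = 3, rank((A - 2I)^2) = 1, rank((A - 2I)^3) = 0. The eigenspace has dimension 6 - 3 = 3, so there are 3 Jordan blocks; the rank sequence gives block sizes [3, 2, 1].

Assembling the blocks gives the Jordan form J above.

J = [[2, 1, 0, 0, 0, 0], [0, 2, 1, 0, 0, 0], [0, 0, 2, 0, 0, 0], [0, 0, 0, 2, 1, 0], [0, 0, 0, 0, 2, 0], [0, 0, 0, 0, 0, 2]]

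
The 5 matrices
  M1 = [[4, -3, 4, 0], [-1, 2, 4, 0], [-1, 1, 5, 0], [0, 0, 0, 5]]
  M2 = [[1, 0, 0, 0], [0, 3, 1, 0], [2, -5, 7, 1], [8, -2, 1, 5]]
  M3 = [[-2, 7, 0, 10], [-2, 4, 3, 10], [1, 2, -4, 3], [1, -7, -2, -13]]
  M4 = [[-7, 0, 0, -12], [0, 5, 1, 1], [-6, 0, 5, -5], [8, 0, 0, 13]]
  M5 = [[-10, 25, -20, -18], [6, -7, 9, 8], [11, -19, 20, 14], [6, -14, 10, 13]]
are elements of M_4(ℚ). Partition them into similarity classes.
3 classes: {M1}, {M2, M4, M5}, {M3}

Characteristic polynomials: χ_{M1} = (x - 5)^3(x - 1), χ_{M2} = (x - 5)^3(x - 1), χ_{M3} = (x + 3)(x + 4)^3, χ_{M4} = (x - 5)^3(x - 1), χ_{M5} = (x - 5)^3(x - 1).

{M1}: invariant factors x - 5, (x - 5)^2(x - 1).

{M2, M4, M5}: invariant factors (x - 5)^3(x - 1).

{M3}: invariant factors (x + 3)(x + 4)^3.

Matrices are similar if and only if their invariant-factor lists agree; the partition into similarity classes is {M1}, {M2, M4, M5}, {M3}.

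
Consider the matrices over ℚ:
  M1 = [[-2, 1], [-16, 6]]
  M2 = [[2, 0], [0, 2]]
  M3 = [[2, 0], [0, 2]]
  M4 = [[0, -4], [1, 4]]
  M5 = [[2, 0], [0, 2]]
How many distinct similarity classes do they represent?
2 classes: {M1, M4}, {M2, M3, M5}

Characteristic polynomials: χ_{M1} = (x - 2)^2, χ_{M2} = (x - 2)^2, χ_{M3} = (x - 2)^2, χ_{M4} = (x - 2)^2, χ_{M5} = (x - 2)^2.

{M1, M4}: invariant factors (x - 2)^2.

{M2, M3, M5}: invariant factors x - 2, x - 2.

Matrices are similar if and only if their invariant-factor lists agree; the partition into similarity classes is {M1, M4}, {M2, M3, M5}.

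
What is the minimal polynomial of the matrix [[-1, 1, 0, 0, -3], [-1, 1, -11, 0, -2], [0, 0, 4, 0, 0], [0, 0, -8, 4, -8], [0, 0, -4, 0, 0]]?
The characteristic polynomial factors as x^3(x - 4)^2. The minimal polynomial is ∏(x - λ)^{k_λ} where k_λ is the size of the largest Jordan block at λ.

For λ = 0: rank(A) = 4, and the largest Jordan block has size 3 (the smallest k with rank(A^k) = rank(A^(k+1))).
For λ = 4: rank(A - 4I) = 3, and the largest Jordan block has size 1 (the smallest k with rank((A - 4I)^k) = rank((A - 4I)^(k+1))).

So m_A(x) = x^3(x - 4).

m_A(x) = x^3(x - 4)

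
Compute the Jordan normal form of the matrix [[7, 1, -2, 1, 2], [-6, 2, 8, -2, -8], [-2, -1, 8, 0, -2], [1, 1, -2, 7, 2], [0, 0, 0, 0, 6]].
J = [[6, 1, 0, 0, 0], [0, 6, 0, 0, 0], [0, 0, 6, 1, 0], [0, 0, 0, 6, 0], [0, 0, 0, 0, 6]]

The characteristic polynomial is det(xI - A) = (x - 6)^5, so the eigenvalues are 6 (algebraic multiplicity 5).

For λ = 6: rank(A - 6I) = 2, rank((A - 6I)^2) = 0. The eigenspace has dimension 5 - 2 = 3, so there are 3 Jordan blocks; the rank sequence gives block sizes [2, 2, 1].

Assembling the blocks gives the Jordan form J above.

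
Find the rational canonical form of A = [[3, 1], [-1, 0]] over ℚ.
R = [[0, -1], [1, 3]]

The invariant factors of A (the non-unit diagonal entries of the Smith normal form of xI - A over ℚ[x]) are x^2 - 3x + 1, each dividing the next. The characteristic polynomial is their product, x^2 - 3x + 1.

The rational canonical form is the block-diagonal matrix of companion matrices C(f_i):
R = [[0, -1], [1, 3]].

Note the characteristic polynomial does not split into linear factors over ℚ, so A has no Jordan form over ℚ; the rational canonical form exists over any field.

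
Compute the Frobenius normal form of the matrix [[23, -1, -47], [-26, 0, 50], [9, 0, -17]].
R = [[0, 0, -8], [1, 0, -6], [0, 1, 6]]

The invariant factors of A (the non-unit diagonal entries of the Smith normal form of xI - A over ℚ[x]) are (x - 4)(x^2 - 2x - 2), each dividing the next. The characteristic polynomial is their product, (x - 4)(x^2 - 2x - 2).

The rational canonical form is the block-diagonal matrix of companion matrices C(f_i):
R = [[0, 0, -8], [1, 0, -6], [0, 1, 6]].

Note the characteristic polynomial does not split into linear factors over ℚ, so A has no Jordan form over ℚ; the rational canonical form exists over any field.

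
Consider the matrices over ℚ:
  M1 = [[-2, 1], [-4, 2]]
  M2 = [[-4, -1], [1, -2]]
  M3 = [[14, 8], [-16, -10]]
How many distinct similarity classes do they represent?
Characteristic polynomials: χ_{M1} = x^2, χ_{M2} = (x + 3)^2, χ_{M3} = (x - 6)(x + 2).

{M1}: invariant factors x^2.

{M2}: invariant factors (x + 3)^2.

{M3}: invariant factors (x - 6)(x + 2).

Matrices are similar if and only if their invariant-factor lists agree; the partition into similarity classes is {M1}, {M2}, {M3}.

3 classes: {M1}, {M2}, {M3}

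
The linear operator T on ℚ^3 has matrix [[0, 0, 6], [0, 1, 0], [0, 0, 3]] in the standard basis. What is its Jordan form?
J = [[0, 0, 0], [0, 1, 0], [0, 0, 3]]

The characteristic polynomial is det(xI - A) = x(x - 3)(x - 1), so the eigenvalues are 0 (algebraic multiplicity 1), 1 (algebraic multiplicity 1), 3 (algebraic multiplicity 1).

For λ = 0: algebraic multiplicity 1 gives one 1×1 block.

For λ = 1: algebraic multiplicity 1 gives one 1×1 block.

For λ = 3: algebraic multiplicity 1 gives one 1×1 block.

Assembling the blocks gives the Jordan form J above.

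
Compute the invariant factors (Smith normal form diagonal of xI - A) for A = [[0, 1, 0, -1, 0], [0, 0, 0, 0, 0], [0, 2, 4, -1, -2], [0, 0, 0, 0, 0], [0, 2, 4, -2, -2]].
x^2, x^2(x - 2)

The Jordan structure of A has elementary divisors x^2, x^2, (x - 2). Arranging the block sizes at each eigenvalue in decreasing order and taking row products gives the invariant factors.

Invariant factors (smallest first, each dividing the next): x^2, x^2(x - 2).

Check: the last factor x^2(x - 2) is the minimal polynomial, and the product x^4(x - 2) is the characteristic polynomial.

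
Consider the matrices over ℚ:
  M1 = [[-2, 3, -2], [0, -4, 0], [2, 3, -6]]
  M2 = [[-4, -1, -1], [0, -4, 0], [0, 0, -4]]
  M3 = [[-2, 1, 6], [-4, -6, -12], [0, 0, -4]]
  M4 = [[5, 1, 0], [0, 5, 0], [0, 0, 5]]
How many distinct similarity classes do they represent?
2 classes: {M1, M2, M3}, {M4}

Characteristic polynomials: χ_{M1} = (x + 4)^3, χ_{M2} = (x + 4)^3, χ_{M3} = (x + 4)^3, χ_{M4} = (x - 5)^3.

{M1, M2, M3}: invariant factors x + 4, (x + 4)^2.

{M4}: invariant factors x - 5, (x - 5)^2.

Matrices are similar if and only if their invariant-factor lists agree; the partition into similarity classes is {M1, M2, M3}, {M4}.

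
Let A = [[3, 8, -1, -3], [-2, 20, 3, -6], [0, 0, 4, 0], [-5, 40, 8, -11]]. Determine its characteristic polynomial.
χ_A(x) = (x - 4)^4

xI - A = [[x - 3, -8, 1, 3], [2, x - 20, -3, 6], [0, 0, x - 4, 0], [5, -40, -8, x + 11]].

Expanding det(xI - A) along the first row:
det(xI - A) = + (x - 3)·det([[x - 20, -3, 6], [0, x - 4, 0], [-40, -8, x + 11]]) - (-8)·det([[2, -3, 6], [0, x - 4, 0], [5, -8, x + 11]]) + (1)·det([[2, x - 20, 6], [0, 0, 0], [5, -40, x + 11]]) - (3)·det([[2, x - 20, -3], [0, 0, x - 4], [5, -40, -8]]).

Evaluating gives χ_A(x) = x^4 - 16x^3 + 96x^2 - 256x + 256 = (x - 4)^4.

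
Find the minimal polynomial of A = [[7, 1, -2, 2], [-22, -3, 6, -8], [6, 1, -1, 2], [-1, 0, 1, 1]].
m_A(x) = (x - 1)^2

The characteristic polynomial factors as (x - 1)^4. The minimal polynomial is ∏(x - λ)^{k_λ} where k_λ is the size of the largest Jordan block at λ.

For λ = 1: rank(A - I) = 2, and the largest Jordan block has size 2 (the smallest k with rank((A - I)^k) = rank((A - I)^(k+1))).

So m_A(x) = (x - 1)^2.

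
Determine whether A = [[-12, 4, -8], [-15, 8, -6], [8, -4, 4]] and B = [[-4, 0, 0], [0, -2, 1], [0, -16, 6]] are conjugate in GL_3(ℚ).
Yes.

Two matrices over a field are similar if and only if they have the same invariant factors.

Both A and B have characteristic polynomial (x - 2)^2(x + 4) and minimal polynomial (x - 2)^2(x + 4). Computing further, both have invariant factors (x - 2)^2(x + 4). Hence A and B are similar.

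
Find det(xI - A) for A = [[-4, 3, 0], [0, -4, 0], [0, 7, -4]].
xI - A = [[x + 4, -3, 0], [0, x + 4, 0], [0, -7, x + 4]].

Expanding det(xI - A) along the first row:
det(xI - A) = + (x + 4)·det([[x + 4, 0], [-7, x + 4]]) - (-3)·det([[0, 0], [0, x + 4]]) + (0)·det([[0, x + 4], [0, -7]]).

Evaluating gives χ_A(x) = x^3 + 12x^2 + 48x + 64 = (x + 4)^3.

χ_A(x) = (x + 4)^3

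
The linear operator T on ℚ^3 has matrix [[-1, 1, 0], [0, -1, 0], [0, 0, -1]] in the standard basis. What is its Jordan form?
The characteristic polynomial is det(xI - A) = (x + 1)^3, so the eigenvalues are -1 (algebraic multiplicity 3).

For λ = -1: rank(A + I) = 1, rank((A + I)^2) = 0. The eigenspace has dimension 3 - 1 = 2, so there are 2 Jordan blocks; the rank sequence gives block sizes [2, 1].

Assembling the blocks gives the Jordan form J above.

J = [[-1, 1, 0], [0, -1, 0], [0, 0, -1]]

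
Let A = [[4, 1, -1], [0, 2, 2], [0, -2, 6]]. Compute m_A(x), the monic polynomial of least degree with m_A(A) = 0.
The characteristic polynomial factors as (x - 4)^3. The minimal polynomial is ∏(x - λ)^{k_λ} where k_λ is the size of the largest Jordan block at λ.

For λ = 4: rank(A - 4I) = 1, and the largest Jordan block has size 2 (the smallest k with rank((A - 4I)^k) = rank((A - 4I)^(k+1))).

So m_A(x) = (x - 4)^2.

m_A(x) = (x - 4)^2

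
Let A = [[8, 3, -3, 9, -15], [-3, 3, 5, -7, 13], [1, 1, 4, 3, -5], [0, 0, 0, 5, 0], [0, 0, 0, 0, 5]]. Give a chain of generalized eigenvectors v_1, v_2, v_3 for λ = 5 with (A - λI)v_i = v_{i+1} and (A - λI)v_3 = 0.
We seek v_1 ∈ ker((A - 5I)^3) \ ker((A - 5I)^2), then set v_{i+1} = (A - 5I) v_i.

One such chain is v_1 = [[1, -3, 1, 1, 0]]^T, v_2 = [[0, 1, 0, 0, 0]]^T, v_3 = [[3, -2, 1, 0, 0]]^T. Check: (A - 5I) v_3 = [[0, 0, 0, 0, 0]]^T = 0.

v_1 = [[1, -3, 1, 1, 0]]^T, v_2 = [[0, 1, 0, 0, 0]]^T, v_3 = [[3, -2, 1, 0, 0]]^T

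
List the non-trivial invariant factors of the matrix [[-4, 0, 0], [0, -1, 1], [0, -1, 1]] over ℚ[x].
The Jordan structure of A has elementary divisors (x + 4), x^2. Arranging the block sizes at each eigenvalue in decreasing order and taking row products gives the invariant factors.

Invariant factors (smallest first, each dividing the next): x^2(x + 4).

Check: the last factor x^2(x + 4) is the minimal polynomial, and the product x^2(x + 4) is the characteristic polynomial.

x^2(x + 4)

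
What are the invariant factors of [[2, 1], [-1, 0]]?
(x - 1)^2

The Jordan structure of A has elementary divisors (x - 1)^2. Arranging the block sizes at each eigenvalue in decreasing order and taking row products gives the invariant factors.

Invariant factors (smallest first, each dividing the next): (x - 1)^2.

Check: the last factor (x - 1)^2 is the minimal polynomial, and the product (x - 1)^2 is the characteristic polynomial.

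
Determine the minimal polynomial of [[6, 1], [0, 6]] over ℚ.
m_A(x) = (x - 6)^2

The characteristic polynomial factors as (x - 6)^2. The minimal polynomial is ∏(x - λ)^{k_λ} where k_λ is the size of the largest Jordan block at λ.

For λ = 6: rank(A - 6I) = 1, and the largest Jordan block has size 2 (the smallest k with rank((A - 6I)^k) = rank((A - 6I)^(k+1))).

So m_A(x) = (x - 6)^2.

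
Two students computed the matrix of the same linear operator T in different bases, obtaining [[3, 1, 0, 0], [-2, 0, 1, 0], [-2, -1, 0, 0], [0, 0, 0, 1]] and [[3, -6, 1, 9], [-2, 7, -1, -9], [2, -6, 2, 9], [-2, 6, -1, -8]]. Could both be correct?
No.

Both have characteristic polynomial (x - 1)^4, but the minimal polynomial of A is (x - 1)^3 while the minimal polynomial of B is (x - 1)^2. The minimal polynomial is a similarity invariant, so A and B are not similar.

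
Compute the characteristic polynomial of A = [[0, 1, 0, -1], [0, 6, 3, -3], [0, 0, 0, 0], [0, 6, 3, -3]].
xI - A = [[x, -1, 0, 1], [0, x - 6, -3, 3], [0, 0, x, 0], [0, -6, -3, x + 3]].

Expanding det(xI - A) along the first row:
det(xI - A) = + (x)·det([[x - 6, -3, 3], [0, x, 0], [-6, -3, x + 3]]) - (-1)·det([[0, -3, 3], [0, x, 0], [0, -3, x + 3]]) + (0)·det([[0, x - 6, 3], [0, 0, 0], [0, -6, x + 3]]) - (1)·det([[0, x - 6, -3], [0, 0, x], [0, -6, -3]]).

Evaluating gives χ_A(x) = x^4 - 3x^3 = x^3(x - 3).

χ_A(x) = x^3(x - 3)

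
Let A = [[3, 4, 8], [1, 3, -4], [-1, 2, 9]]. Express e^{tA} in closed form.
A has Jordan form J = [[5, 1, 0], [0, 5, 0], [0, 0, 5]] with A = PJP^{-1}, so e^{tA} = P e^{tJ} P^{-1}.

For a Jordan block J_k(λ), e^{tJ_k(λ)} = e^{λt} · (I + tN + t^2 N^2/2! + ... + t^{k-1} N^{k-1}/(k-1)!) where N is the nilpotent superdiagonal part.

Assembling the blocks and conjugating back gives the entries of e^{tA} as shown above.

e^{tA} = [[(1 - 2*t)*e^{5*t}, 4*t*e^{5*t}, 8*t*e^{5*t}], [t*e^{5*t}, (1 - 2*t)*e^{5*t}, -4*t*e^{5*t}], [-t*e^{5*t}, 2*t*e^{5*t}, (4*t + 1)*e^{5*t}]]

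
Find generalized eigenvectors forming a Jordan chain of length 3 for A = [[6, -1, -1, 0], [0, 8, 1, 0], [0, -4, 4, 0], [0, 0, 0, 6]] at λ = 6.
We seek v_1 ∈ ker((A - 6I)^3) \ ker((A - 6I)^2), then set v_{i+1} = (A - 6I) v_i.

One such chain is v_1 = [[-1, 1, -1, -2]]^T, v_2 = [[0, 1, -2, 0]]^T, v_3 = [[1, 0, 0, 0]]^T. Check: (A - 6I) v_3 = [[0, 0, 0, 0]]^T = 0.

v_1 = [[-1, 1, -1, -2]]^T, v_2 = [[0, 1, -2, 0]]^T, v_3 = [[1, 0, 0, 0]]^T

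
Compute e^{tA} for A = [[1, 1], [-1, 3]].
e^{tA} = [[(1 - t)*e^{2*t}, t*e^{2*t}], [-t*e^{2*t}, (t + 1)*e^{2*t}]]

A has Jordan form J = [[2, 1], [0, 2]] with A = PJP^{-1}, so e^{tA} = P e^{tJ} P^{-1}.

For a Jordan block J_k(λ), e^{tJ_k(λ)} = e^{λt} · (I + tN + t^2 N^2/2! + ... + t^{k-1} N^{k-1}/(k-1)!) where N is the nilpotent superdiagonal part.

Assembling the blocks and conjugating back gives the entries of e^{tA} as shown above.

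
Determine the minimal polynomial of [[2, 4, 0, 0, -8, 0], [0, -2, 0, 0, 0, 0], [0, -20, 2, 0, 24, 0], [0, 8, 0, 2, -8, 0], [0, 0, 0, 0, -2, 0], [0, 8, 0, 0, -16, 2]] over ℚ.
m_A(x) = (x - 2)(x + 2)

The characteristic polynomial factors as (x - 2)^4(x + 2)^2. The minimal polynomial is ∏(x - λ)^{k_λ} where k_λ is the size of the largest Jordan block at λ.

For λ = -2: rank(A + 2I) = 4, and the largest Jordan block has size 1 (the smallest k with rank((A + 2I)^k) = rank((A + 2I)^(k+1))).
For λ = 2: rank(A - 2I) = 2, and the largest Jordan block has size 1 (the smallest k with rank((A - 2I)^k) = rank((A - 2I)^(k+1))).

So m_A(x) = (x - 2)(x + 2).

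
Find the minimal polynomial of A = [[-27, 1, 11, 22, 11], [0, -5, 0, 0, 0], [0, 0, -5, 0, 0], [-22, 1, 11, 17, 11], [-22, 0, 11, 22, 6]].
The characteristic polynomial factors as (x - 6)(x + 5)^4. The minimal polynomial is ∏(x - λ)^{k_λ} where k_λ is the size of the largest Jordan block at λ.

For λ = -5: rank(A + 5I) = 2, and the largest Jordan block has size 2 (the smallest k with rank((A + 5I)^k) = rank((A + 5I)^(k+1))).
For λ = 6: rank(A - 6I) = 4, and the largest Jordan block has size 1 (the smallest k with rank((A - 6I)^k) = rank((A - 6I)^(k+1))).

So m_A(x) = (x - 6)(x + 5)^2.

m_A(x) = (x - 6)(x + 5)^2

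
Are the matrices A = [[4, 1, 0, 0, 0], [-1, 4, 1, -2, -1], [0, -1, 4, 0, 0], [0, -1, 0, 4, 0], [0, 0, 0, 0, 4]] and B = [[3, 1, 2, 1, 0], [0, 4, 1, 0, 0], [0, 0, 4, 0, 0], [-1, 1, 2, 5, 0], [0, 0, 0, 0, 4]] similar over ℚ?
Two matrices over a field are similar if and only if they have the same invariant factors.

Both A and B have characteristic polynomial (x - 4)^5 and minimal polynomial (x - 4)^3. Computing further, both have invariant factors x - 4, x - 4, (x - 4)^3. Hence A and B are similar.

Yes.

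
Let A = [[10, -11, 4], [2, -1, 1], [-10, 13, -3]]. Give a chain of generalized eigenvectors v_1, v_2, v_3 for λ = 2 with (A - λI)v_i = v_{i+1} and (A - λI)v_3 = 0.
v_1 = [[1, 0, -1]]^T, v_2 = [[4, 1, -5]]^T, v_3 = [[1, 0, -2]]^T

We seek v_1 ∈ ker((A - 2I)^3) \ ker((A - 2I)^2), then set v_{i+1} = (A - 2I) v_i.

One such chain is v_1 = [[1, 0, -1]]^T, v_2 = [[4, 1, -5]]^T, v_3 = [[1, 0, -2]]^T. Check: (A - 2I) v_3 = [[0, 0, 0]]^T = 0.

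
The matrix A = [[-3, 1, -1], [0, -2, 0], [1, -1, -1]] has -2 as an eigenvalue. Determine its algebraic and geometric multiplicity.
The characteristic polynomial is (x + 2)^3, so the factor x + 2 appears with exponent 3: the algebraic multiplicity is 3.

rank(A + 2I) = 1, so the eigenspace has dimension 3 - 1 = 2: the geometric multiplicity is 2.

Since 2 < 3, A is not diagonalizable.

algebraic multiplicity 3, geometric multiplicity 2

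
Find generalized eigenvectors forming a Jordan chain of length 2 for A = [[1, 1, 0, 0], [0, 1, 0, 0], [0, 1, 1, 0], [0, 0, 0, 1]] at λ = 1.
v_1 = [[0, 1, -1, -3]]^T, v_2 = [[1, 0, 1, 0]]^T

We seek v_1 ∈ ker((A - I)^2) \ ker(A - I), then set v_{i+1} = (A - I) v_i.

One such chain is v_1 = [[0, 1, -1, -3]]^T, v_2 = [[1, 0, 1, 0]]^T. Check: (A - I) v_2 = [[0, 0, 0, 0]]^T = 0.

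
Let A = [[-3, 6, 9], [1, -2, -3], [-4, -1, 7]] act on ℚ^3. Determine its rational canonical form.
R = [[0, 0, 0], [1, 0, 2], [0, 1, 2]]

The invariant factors of A (the non-unit diagonal entries of the Smith normal form of xI - A over ℚ[x]) are x(x^2 - 2x - 2), each dividing the next. The characteristic polynomial is their product, x(x^2 - 2x - 2).

The rational canonical form is the block-diagonal matrix of companion matrices C(f_i):
R = [[0, 0, 0], [1, 0, 2], [0, 1, 2]].

Note the characteristic polynomial does not split into linear factors over ℚ, so A has no Jordan form over ℚ; the rational canonical form exists over any field.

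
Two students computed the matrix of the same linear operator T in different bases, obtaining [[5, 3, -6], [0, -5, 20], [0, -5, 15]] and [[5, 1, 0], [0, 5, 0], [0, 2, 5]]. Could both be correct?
Yes.

Two matrices over a field are similar if and only if they have the same invariant factors.

Both A and B have characteristic polynomial (x - 5)^3 and minimal polynomial (x - 5)^2. Computing further, both have invariant factors x - 5, (x - 5)^2. Hence A and B are similar.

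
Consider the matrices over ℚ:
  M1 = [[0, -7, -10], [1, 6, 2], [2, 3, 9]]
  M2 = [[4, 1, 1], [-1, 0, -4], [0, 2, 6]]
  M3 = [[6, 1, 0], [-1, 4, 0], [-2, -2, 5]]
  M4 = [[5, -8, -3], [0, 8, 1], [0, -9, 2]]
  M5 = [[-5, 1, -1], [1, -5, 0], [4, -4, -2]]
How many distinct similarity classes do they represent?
Characteristic polynomials: χ_{M1} = (x - 5)^3, χ_{M2} = (x - 4)(x - 3)^2, χ_{M3} = (x - 5)^3, χ_{M4} = (x - 5)^3, χ_{M5} = (x + 4)^3.

{M1, M4}: invariant factors (x - 5)^3.

{M2}: invariant factors (x - 4)(x - 3)^2.

{M3}: invariant factors x - 5, (x - 5)^2.

{M5}: invariant factors (x + 4)^3.

Matrices are similar if and only if their invariant-factor lists agree; the partition into similarity classes is {M1, M4}, {M2}, {M3}, {M5}.

4 classes: {M1, M4}, {M2}, {M3}, {M5}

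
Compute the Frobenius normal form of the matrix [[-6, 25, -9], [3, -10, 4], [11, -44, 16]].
The invariant factors of A (the non-unit diagonal entries of the Smith normal form of xI - A over ℚ[x]) are x^3 + 4x - 2, each dividing the next. The characteristic polynomial is their product, x^3 + 4x - 2.

The rational canonical form is the block-diagonal matrix of companion matrices C(f_i):
R = [[0, 0, 2], [1, 0, -4], [0, 1, 0]].

Note the characteristic polynomial does not split into linear factors over ℚ, so A has no Jordan form over ℚ; the rational canonical form exists over any field.

R = [[0, 0, 2], [1, 0, -4], [0, 1, 0]]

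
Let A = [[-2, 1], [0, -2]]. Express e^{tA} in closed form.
e^{tA} = [[e^{-2*t}, t*e^{-2*t}], [0, e^{-2*t}]]

A has Jordan form J = [[-2, 1], [0, -2]] with A = PJP^{-1}, so e^{tA} = P e^{tJ} P^{-1}.

For a Jordan block J_k(λ), e^{tJ_k(λ)} = e^{λt} · (I + tN + t^2 N^2/2! + ... + t^{k-1} N^{k-1}/(k-1)!) where N is the nilpotent superdiagonal part.

Assembling the blocks and conjugating back gives the entries of e^{tA} as shown above.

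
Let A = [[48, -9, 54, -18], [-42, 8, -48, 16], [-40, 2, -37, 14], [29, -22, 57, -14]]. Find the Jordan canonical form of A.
J = [[0, 1, 0, 0], [0, 0, 1, 0], [0, 0, 0, 0], [0, 0, 0, 5]]

The characteristic polynomial is det(xI - A) = x^3(x - 5), so the eigenvalues are 0 (algebraic multiplicity 3), 5 (algebraic multiplicity 1).

For λ = 0: rank(A) = 3, rank(A^2) = 2, rank(A^3) = 1. The eigenspace has dimension 4 - 3 = 1, so there is 1 Jordan block; the rank sequence gives block sizes [3].

For λ = 5: algebraic multiplicity 1 gives one 1×1 block.

Assembling the blocks gives the Jordan form J above.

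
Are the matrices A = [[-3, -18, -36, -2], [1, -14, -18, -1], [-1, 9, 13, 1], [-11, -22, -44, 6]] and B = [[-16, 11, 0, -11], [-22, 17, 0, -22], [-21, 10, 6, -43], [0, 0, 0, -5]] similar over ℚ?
Yes.

Two matrices over a field are similar if and only if they have the same invariant factors.

Both A and B have characteristic polynomial (x - 6)^2(x + 5)^2 and minimal polynomial (x - 6)^2(x + 5). Computing further, both have invariant factors x + 5, (x - 6)^2(x + 5). Hence A and B are similar.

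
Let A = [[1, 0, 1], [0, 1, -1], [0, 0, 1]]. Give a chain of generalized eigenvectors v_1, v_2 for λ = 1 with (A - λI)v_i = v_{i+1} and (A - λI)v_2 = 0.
We seek v_1 ∈ ker((A - I)^2) \ ker(A - I), then set v_{i+1} = (A - I) v_i.

One such chain is v_1 = [[2, -4, 1]]^T, v_2 = [[1, -1, 0]]^T. Check: (A - I) v_2 = [[0, 0, 0]]^T = 0.

v_1 = [[2, -4, 1]]^T, v_2 = [[1, -1, 0]]^T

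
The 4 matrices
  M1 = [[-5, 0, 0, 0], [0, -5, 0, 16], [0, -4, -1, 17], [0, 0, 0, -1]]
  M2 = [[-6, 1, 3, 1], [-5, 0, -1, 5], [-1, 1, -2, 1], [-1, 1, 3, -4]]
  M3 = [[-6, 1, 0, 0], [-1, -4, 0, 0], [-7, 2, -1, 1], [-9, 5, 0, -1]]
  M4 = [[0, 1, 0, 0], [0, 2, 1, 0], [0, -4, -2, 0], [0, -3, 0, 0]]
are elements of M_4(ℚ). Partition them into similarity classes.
3 classes: {M1, M2}, {M3}, {M4}

Characteristic polynomials: χ_{M1} = (x + 1)^2(x + 5)^2, χ_{M2} = (x + 1)^2(x + 5)^2, χ_{M3} = (x + 1)^2(x + 5)^2, χ_{M4} = x^4.

{M1, M2}: invariant factors x + 5, (x + 1)^2(x + 5).

{M3}: invariant factors (x + 1)^2(x + 5)^2.

{M4}: invariant factors x, x^3.

Matrices are similar if and only if their invariant-factor lists agree; the partition into similarity classes is {M1, M2}, {M3}, {M4}.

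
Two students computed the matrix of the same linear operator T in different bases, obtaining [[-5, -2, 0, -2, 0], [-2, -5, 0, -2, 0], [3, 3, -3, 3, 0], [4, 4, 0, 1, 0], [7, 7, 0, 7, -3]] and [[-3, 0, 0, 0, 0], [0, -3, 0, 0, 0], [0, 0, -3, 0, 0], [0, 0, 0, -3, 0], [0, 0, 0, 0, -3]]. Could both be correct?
Both have characteristic polynomial (x + 3)^5, but the minimal polynomial of A is (x + 3)^2 while the minimal polynomial of B is x + 3. The minimal polynomial is a similarity invariant, so A and B are not similar.

No.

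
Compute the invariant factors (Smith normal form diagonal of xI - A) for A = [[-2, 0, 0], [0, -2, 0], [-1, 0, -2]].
The Jordan structure of A has elementary divisors (x + 2)^2, (x + 2). Arranging the block sizes at each eigenvalue in decreasing order and taking row products gives the invariant factors.

Invariant factors (smallest first, each dividing the next): x + 2, (x + 2)^2.

Check: the last factor (x + 2)^2 is the minimal polynomial, and the product (x + 2)^3 is the characteristic polynomial.

x + 2, (x + 2)^2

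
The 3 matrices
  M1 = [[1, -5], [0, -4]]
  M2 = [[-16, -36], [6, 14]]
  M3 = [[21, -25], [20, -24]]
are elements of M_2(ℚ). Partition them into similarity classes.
Characteristic polynomials: χ_{M1} = (x - 1)(x + 4), χ_{M2} = (x - 2)(x + 4), χ_{M3} = (x - 1)(x + 4).

{M1, M3}: invariant factors (x - 1)(x + 4).

{M2}: invariant factors (x - 2)(x + 4).

Matrices are similar if and only if their invariant-factor lists agree; the partition into similarity classes is {M1, M3}, {M2}.

2 classes: {M1, M3}, {M2}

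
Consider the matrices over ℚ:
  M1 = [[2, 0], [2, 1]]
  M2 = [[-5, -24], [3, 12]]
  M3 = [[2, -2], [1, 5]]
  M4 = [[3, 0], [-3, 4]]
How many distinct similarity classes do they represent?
Characteristic polynomials: χ_{M1} = (x - 2)(x - 1), χ_{M2} = (x - 4)(x - 3), χ_{M3} = (x - 4)(x - 3), χ_{M4} = (x - 4)(x - 3).

{M1}: invariant factors (x - 2)(x - 1).

{M2, M3, M4}: invariant factors (x - 4)(x - 3).

Matrices are similar if and only if their invariant-factor lists agree; the partition into similarity classes is {M1}, {M2, M3, M4}.

2 classes: {M1}, {M2, M3, M4}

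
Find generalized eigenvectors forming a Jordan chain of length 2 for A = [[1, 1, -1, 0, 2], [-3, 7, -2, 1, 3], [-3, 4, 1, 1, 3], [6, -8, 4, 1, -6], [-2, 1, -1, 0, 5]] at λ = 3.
v_1 = [[0, 1, 0, -4, 0]]^T, v_2 = [[1, 0, 0, 0, 1]]^T

We seek v_1 ∈ ker((A - 3I)^2) \ ker(A - 3I), then set v_{i+1} = (A - 3I) v_i.

One such chain is v_1 = [[0, 1, 0, -4, 0]]^T, v_2 = [[1, 0, 0, 0, 1]]^T. Check: (A - 3I) v_2 = [[0, 0, 0, 0, 0]]^T = 0.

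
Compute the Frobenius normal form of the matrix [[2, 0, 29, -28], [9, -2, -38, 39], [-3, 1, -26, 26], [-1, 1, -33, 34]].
R = [[0, 0, 0, -36], [1, 0, 0, 48], [0, 1, 0, -28], [0, 0, 1, 8]]

The invariant factors of A (the non-unit diagonal entries of the Smith normal form of xI - A over ℚ[x]) are (x^2 - 4x + 6)^2, each dividing the next. The characteristic polynomial is their product, (x^2 - 4x + 6)^2.

The rational canonical form is the block-diagonal matrix of companion matrices C(f_i):
R = [[0, 0, 0, -36], [1, 0, 0, 48], [0, 1, 0, -28], [0, 0, 1, 8]].

Note the characteristic polynomial does not split into linear factors over ℚ, so A has no Jordan form over ℚ; the rational canonical form exists over any field.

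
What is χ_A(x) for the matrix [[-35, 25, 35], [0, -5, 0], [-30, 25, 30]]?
xI - A = [[x + 35, -25, -35], [0, x + 5, 0], [30, -25, x - 30]].

Expanding det(xI - A) along the first row:
det(xI - A) = + (x + 35)·det([[x + 5, 0], [-25, x - 30]]) - (-25)·det([[0, 0], [30, x - 30]]) + (-35)·det([[0, x + 5], [30, -25]]).

Evaluating gives χ_A(x) = x^3 + 10x^2 + 25x = x(x + 5)^2.

χ_A(x) = x(x + 5)^2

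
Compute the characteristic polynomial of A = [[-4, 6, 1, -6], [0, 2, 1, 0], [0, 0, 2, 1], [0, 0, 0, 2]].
xI - A = [[x + 4, -6, -1, 6], [0, x - 2, -1, 0], [0, 0, x - 2, -1], [0, 0, 0, x - 2]].

Expanding det(xI - A) along the first row:
det(xI - A) = + (x + 4)·det([[x - 2, -1, 0], [0, x - 2, -1], [0, 0, x - 2]]) - (-6)·det([[0, -1, 0], [0, x - 2, -1], [0, 0, x - 2]]) + (-1)·det([[0, x - 2, 0], [0, 0, -1], [0, 0, x - 2]]) - (6)·det([[0, x - 2, -1], [0, 0, x - 2], [0, 0, 0]]).

Evaluating gives χ_A(x) = x^4 - 2x^3 - 12x^2 + 40x - 32 = (x - 2)^3(x + 4).

χ_A(x) = (x - 2)^3(x + 4)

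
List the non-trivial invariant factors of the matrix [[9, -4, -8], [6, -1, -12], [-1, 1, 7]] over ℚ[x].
The Jordan structure of A has elementary divisors (x - 5)^2, (x - 5). Arranging the block sizes at each eigenvalue in decreasing order and taking row products gives the invariant factors.

Invariant factors (smallest first, each dividing the next): x - 5, (x - 5)^2.

Check: the last factor (x - 5)^2 is the minimal polynomial, and the product (x - 5)^3 is the characteristic polynomial.

x - 5, (x - 5)^2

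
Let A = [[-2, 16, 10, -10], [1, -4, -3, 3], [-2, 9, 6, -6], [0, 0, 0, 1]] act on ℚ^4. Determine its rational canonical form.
The invariant factors of A (the non-unit diagonal entries of the Smith normal form of xI - A over ℚ[x]) are (x - 1)^2(x^2 + x + 4), each dividing the next. The characteristic polynomial is their product, (x - 1)^2(x^2 + x + 4).

The rational canonical form is the block-diagonal matrix of companion matrices C(f_i):
R = [[0, 0, 0, -4], [1, 0, 0, 7], [0, 1, 0, -3], [0, 0, 1, 1]].

Note the characteristic polynomial does not split into linear factors over ℚ, so A has no Jordan form over ℚ; the rational canonical form exists over any field.

R = [[0, 0, 0, -4], [1, 0, 0, 7], [0, 1, 0, -3], [0, 0, 1, 1]]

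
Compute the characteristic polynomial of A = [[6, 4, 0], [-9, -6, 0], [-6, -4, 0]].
χ_A(x) = x^3

xI - A = [[x - 6, -4, 0], [9, x + 6, 0], [6, 4, x]].

Expanding det(xI - A) along the first row:
det(xI - A) = + (x - 6)·det([[x + 6, 0], [4, x]]) - (-4)·det([[9, 0], [6, x]]) + (0)·det([[9, x + 6], [6, 4]]).

Evaluating gives χ_A(x) = x^3.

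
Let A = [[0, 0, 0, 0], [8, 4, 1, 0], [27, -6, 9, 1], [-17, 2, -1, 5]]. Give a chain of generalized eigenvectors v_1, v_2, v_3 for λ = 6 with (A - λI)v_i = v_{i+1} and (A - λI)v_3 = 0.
We seek v_1 ∈ ker((A - 6I)^3) \ ker((A - 6I)^2), then set v_{i+1} = (A - 6I) v_i.

One such chain is v_1 = [[0, 0, 0, 1]]^T, v_2 = [[0, 0, 1, -1]]^T, v_3 = [[0, 1, 2, 0]]^T. Check: (A - 6I) v_3 = [[0, 0, 0, 0]]^T = 0.

v_1 = [[0, 0, 0, 1]]^T, v_2 = [[0, 0, 1, -1]]^T, v_3 = [[0, 1, 2, 0]]^T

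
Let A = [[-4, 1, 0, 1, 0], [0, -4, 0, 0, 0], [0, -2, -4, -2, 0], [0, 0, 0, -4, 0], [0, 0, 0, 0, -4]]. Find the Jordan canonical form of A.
The characteristic polynomial is det(xI - A) = (x + 4)^5, so the eigenvalues are -4 (algebraic multiplicity 5).

For λ = -4: rank(A + 4I) = 1, rank((A + 4I)^2) = 0. The eigenspace has dimension 5 - 1 = 4, so there are 4 Jordan blocks; the rank sequence gives block sizes [2, 1, 1, 1].

Assembling the blocks gives the Jordan form J above.

J = [[-4, 1, 0, 0, 0], [0, -4, 0, 0, 0], [0, 0, -4, 0, 0], [0, 0, 0, -4, 0], [0, 0, 0, 0, -4]]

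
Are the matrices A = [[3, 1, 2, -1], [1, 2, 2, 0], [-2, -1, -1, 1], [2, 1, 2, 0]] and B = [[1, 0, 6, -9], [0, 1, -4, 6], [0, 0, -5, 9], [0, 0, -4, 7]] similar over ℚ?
Both have characteristic polynomial (x - 1)^4, but the minimal polynomial of A is (x - 1)^3 while the minimal polynomial of B is (x - 1)^2. The minimal polynomial is a similarity invariant, so A and B are not similar.

No.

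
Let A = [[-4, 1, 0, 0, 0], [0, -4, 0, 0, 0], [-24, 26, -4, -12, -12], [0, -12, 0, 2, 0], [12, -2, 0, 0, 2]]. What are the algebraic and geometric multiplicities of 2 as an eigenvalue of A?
algebraic multiplicity 2, geometric multiplicity 2

The characteristic polynomial is (x - 2)^2(x + 4)^3, so the factor x - 2 appears with exponent 2: the algebraic multiplicity is 2.

rank(A - 2I) = 3, so the eigenspace has dimension 5 - 3 = 2: the geometric multiplicity is 2.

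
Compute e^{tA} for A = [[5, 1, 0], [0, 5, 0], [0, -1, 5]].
e^{tA} = [[e^{5*t}, t*e^{5*t}, 0], [0, e^{5*t}, 0], [0, -t*e^{5*t}, e^{5*t}]]

A has Jordan form J = [[5, 1, 0], [0, 5, 0], [0, 0, 5]] with A = PJP^{-1}, so e^{tA} = P e^{tJ} P^{-1}.

For a Jordan block J_k(λ), e^{tJ_k(λ)} = e^{λt} · (I + tN + t^2 N^2/2! + ... + t^{k-1} N^{k-1}/(k-1)!) where N is the nilpotent superdiagonal part.

Assembling the blocks and conjugating back gives the entries of e^{tA} as shown above.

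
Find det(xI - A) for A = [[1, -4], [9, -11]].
xI - A = [[x - 1, 4], [-9, x + 11]].

Expanding det(xI - A) along the first row:
det(xI - A) = + (x - 1)·det([[x + 11]]) - (4)·det([[-9]]).

Evaluating gives χ_A(x) = x^2 + 10x + 25 = (x + 5)^2.

χ_A(x) = (x + 5)^2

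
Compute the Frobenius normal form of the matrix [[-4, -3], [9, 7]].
The invariant factors of A (the non-unit diagonal entries of the Smith normal form of xI - A over ℚ[x]) are x^2 - 3x - 1, each dividing the next. The characteristic polynomial is their product, x^2 - 3x - 1.

The rational canonical form is the block-diagonal matrix of companion matrices C(f_i):
R = [[0, 1], [1, 3]].

Note the characteristic polynomial does not split into linear factors over ℚ, so A has no Jordan form over ℚ; the rational canonical form exists over any field.

R = [[0, 1], [1, 3]]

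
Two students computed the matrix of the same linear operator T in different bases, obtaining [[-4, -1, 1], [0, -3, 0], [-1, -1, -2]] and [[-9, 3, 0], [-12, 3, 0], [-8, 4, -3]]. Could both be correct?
Two matrices over a field are similar if and only if they have the same invariant factors.

Both A and B have characteristic polynomial (x + 3)^3 and minimal polynomial (x + 3)^2. Computing further, both have invariant factors x + 3, (x + 3)^2. Hence A and B are similar.

Yes.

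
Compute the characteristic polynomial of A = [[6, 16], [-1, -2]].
χ_A(x) = (x - 2)^2

xI - A = [[x - 6, -16], [1, x + 2]].

Expanding det(xI - A) along the first row:
det(xI - A) = + (x - 6)·det([[x + 2]]) - (-16)·det([[1]]).

Evaluating gives χ_A(x) = x^2 - 4x + 4 = (x - 2)^2.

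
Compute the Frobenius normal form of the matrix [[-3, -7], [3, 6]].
R = [[0, -3], [1, 3]]

The invariant factors of A (the non-unit diagonal entries of the Smith normal form of xI - A over ℚ[x]) are x^2 - 3x + 3, each dividing the next. The characteristic polynomial is their product, x^2 - 3x + 3.

The rational canonical form is the block-diagonal matrix of companion matrices C(f_i):
R = [[0, -3], [1, 3]].

Note the characteristic polynomial does not split into linear factors over ℚ, so A has no Jordan form over ℚ; the rational canonical form exists over any field.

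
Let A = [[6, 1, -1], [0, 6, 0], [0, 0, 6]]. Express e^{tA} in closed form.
A has Jordan form J = [[6, 1, 0], [0, 6, 0], [0, 0, 6]] with A = PJP^{-1}, so e^{tA} = P e^{tJ} P^{-1}.

For a Jordan block J_k(λ), e^{tJ_k(λ)} = e^{λt} · (I + tN + t^2 N^2/2! + ... + t^{k-1} N^{k-1}/(k-1)!) where N is the nilpotent superdiagonal part.

Assembling the blocks and conjugating back gives the entries of e^{tA} as shown above.

e^{tA} = [[e^{6*t}, t*e^{6*t}, -t*e^{6*t}], [0, e^{6*t}, 0], [0, 0, e^{6*t}]]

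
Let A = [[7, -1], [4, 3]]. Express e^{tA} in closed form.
A has Jordan form J = [[5, 1], [0, 5]] with A = PJP^{-1}, so e^{tA} = P e^{tJ} P^{-1}.

For a Jordan block J_k(λ), e^{tJ_k(λ)} = e^{λt} · (I + tN + t^2 N^2/2! + ... + t^{k-1} N^{k-1}/(k-1)!) where N is the nilpotent superdiagonal part.

Assembling the blocks and conjugating back gives the entries of e^{tA} as shown above.

e^{tA} = [[(2*t + 1)*e^{5*t}, -t*e^{5*t}], [4*t*e^{5*t}, (1 - 2*t)*e^{5*t}]]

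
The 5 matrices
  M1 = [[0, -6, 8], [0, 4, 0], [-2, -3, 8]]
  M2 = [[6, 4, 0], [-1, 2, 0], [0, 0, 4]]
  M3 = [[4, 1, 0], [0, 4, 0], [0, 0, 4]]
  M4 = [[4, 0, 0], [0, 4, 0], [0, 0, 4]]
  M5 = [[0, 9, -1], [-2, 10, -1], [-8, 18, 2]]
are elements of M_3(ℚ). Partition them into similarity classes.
Characteristic polynomials: χ_{M1} = (x - 4)^3, χ_{M2} = (x - 4)^3, χ_{M3} = (x - 4)^3, χ_{M4} = (x - 4)^3, χ_{M5} = (x - 4)^3.

{M1, M2, M3}: invariant factors x - 4, (x - 4)^2.

{M4}: invariant factors x - 4, x - 4, x - 4.

{M5}: invariant factors (x - 4)^3.

Matrices are similar if and only if their invariant-factor lists agree; the partition into similarity classes is {M1, M2, M3}, {M4}, {M5}.

3 classes: {M1, M2, M3}, {M4}, {M5}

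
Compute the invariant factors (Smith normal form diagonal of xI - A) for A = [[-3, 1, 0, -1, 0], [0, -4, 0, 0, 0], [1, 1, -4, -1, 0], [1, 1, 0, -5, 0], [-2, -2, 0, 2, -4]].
x + 4, x + 4, x + 4, (x + 4)^2

The Jordan structure of A has elementary divisors (x + 4)^2, (x + 4), (x + 4), (x + 4). Arranging the block sizes at each eigenvalue in decreasing order and taking row products gives the invariant factors.

Invariant factors (smallest first, each dividing the next): x + 4, x + 4, x + 4, (x + 4)^2.

Check: the last factor (x + 4)^2 is the minimal polynomial, and the product (x + 4)^5 is the characteristic polynomial.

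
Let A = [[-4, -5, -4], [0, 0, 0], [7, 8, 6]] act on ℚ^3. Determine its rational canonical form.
R = [[0, 0, 0], [1, 0, -4], [0, 1, 2]]

The invariant factors of A (the non-unit diagonal entries of the Smith normal form of xI - A over ℚ[x]) are x(x^2 - 2x + 4), each dividing the next. The characteristic polynomial is their product, x(x^2 - 2x + 4).

The rational canonical form is the block-diagonal matrix of companion matrices C(f_i):
R = [[0, 0, 0], [1, 0, -4], [0, 1, 2]].

Note the characteristic polynomial does not split into linear factors over ℚ, so A has no Jordan form over ℚ; the rational canonical form exists over any field.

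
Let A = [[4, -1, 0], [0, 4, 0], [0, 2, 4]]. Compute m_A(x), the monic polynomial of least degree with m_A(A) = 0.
The characteristic polynomial factors as (x - 4)^3. The minimal polynomial is ∏(x - λ)^{k_λ} where k_λ is the size of the largest Jordan block at λ.

For λ = 4: rank(A - 4I) = 1, and the largest Jordan block has size 2 (the smallest k with rank((A - 4I)^k) = rank((A - 4I)^(k+1))).

So m_A(x) = (x - 4)^2.

m_A(x) = (x - 4)^2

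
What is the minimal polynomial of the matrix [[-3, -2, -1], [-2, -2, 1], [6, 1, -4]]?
m_A(x) = (x + 3)^3

The characteristic polynomial factors as (x + 3)^3. The minimal polynomial is ∏(x - λ)^{k_λ} where k_λ is the size of the largest Jordan block at λ.

For λ = -3: rank(A + 3I) = 2, and the largest Jordan block has size 3 (the smallest k with rank((A + 3I)^k) = rank((A + 3I)^(k+1))).

So m_A(x) = (x + 3)^3.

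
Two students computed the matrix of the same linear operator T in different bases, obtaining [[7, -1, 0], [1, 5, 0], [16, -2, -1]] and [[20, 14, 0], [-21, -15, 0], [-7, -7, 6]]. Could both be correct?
No.

Both have characteristic polynomial (x - 6)^2(x + 1), but the minimal polynomial of A is (x - 6)^2(x + 1) while the minimal polynomial of B is (x - 6)(x + 1). The minimal polynomial is a similarity invariant, so A and B are not similar.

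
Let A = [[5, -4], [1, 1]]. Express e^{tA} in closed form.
A has Jordan form J = [[3, 1], [0, 3]] with A = PJP^{-1}, so e^{tA} = P e^{tJ} P^{-1}.

For a Jordan block J_k(λ), e^{tJ_k(λ)} = e^{λt} · (I + tN + t^2 N^2/2! + ... + t^{k-1} N^{k-1}/(k-1)!) where N is the nilpotent superdiagonal part.

Assembling the blocks and conjugating back gives the entries of e^{tA} as shown above.

e^{tA} = [[(2*t + 1)*e^{3*t}, -4*t*e^{3*t}], [t*e^{3*t}, (1 - 2*t)*e^{3*t}]]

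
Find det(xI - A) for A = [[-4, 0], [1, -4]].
xI - A = [[x + 4, 0], [-1, x + 4]].

Expanding det(xI - A) along the first row:
det(xI - A) = + (x + 4)·det([[x + 4]]) - (0)·det([[-1]]).

Evaluating gives χ_A(x) = x^2 + 8x + 16 = (x + 4)^2.

χ_A(x) = (x + 4)^2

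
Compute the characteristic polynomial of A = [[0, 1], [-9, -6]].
xI - A = [[x, -1], [9, x + 6]].

Expanding det(xI - A) along the first row:
det(xI - A) = + (x)·det([[x + 6]]) - (-1)·det([[9]]).

Evaluating gives χ_A(x) = x^2 + 6x + 9 = (x + 3)^2.

χ_A(x) = (x + 3)^2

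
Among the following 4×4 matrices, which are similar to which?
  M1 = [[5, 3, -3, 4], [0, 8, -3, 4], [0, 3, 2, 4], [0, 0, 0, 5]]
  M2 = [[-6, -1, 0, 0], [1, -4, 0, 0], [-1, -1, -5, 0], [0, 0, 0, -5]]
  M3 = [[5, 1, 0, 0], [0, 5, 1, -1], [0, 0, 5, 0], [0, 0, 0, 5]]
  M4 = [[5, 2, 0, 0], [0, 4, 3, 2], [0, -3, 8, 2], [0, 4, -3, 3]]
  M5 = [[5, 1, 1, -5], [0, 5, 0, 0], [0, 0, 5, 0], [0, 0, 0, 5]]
3 classes: {M1, M5}, {M2}, {M3, M4}

Characteristic polynomials: χ_{M1} = (x - 5)^4, χ_{M2} = (x + 5)^4, χ_{M3} = (x - 5)^4, χ_{M4} = (x - 5)^4, χ_{M5} = (x - 5)^4.

{M1, M5}: invariant factors x - 5, x - 5, (x - 5)^2.

{M2}: invariant factors x + 5, x + 5, (x + 5)^2.

{M3, M4}: invariant factors x - 5, (x - 5)^3.

Matrices are similar if and only if their invariant-factor lists agree; the partition into similarity classes is {M1, M5}, {M2}, {M3, M4}.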